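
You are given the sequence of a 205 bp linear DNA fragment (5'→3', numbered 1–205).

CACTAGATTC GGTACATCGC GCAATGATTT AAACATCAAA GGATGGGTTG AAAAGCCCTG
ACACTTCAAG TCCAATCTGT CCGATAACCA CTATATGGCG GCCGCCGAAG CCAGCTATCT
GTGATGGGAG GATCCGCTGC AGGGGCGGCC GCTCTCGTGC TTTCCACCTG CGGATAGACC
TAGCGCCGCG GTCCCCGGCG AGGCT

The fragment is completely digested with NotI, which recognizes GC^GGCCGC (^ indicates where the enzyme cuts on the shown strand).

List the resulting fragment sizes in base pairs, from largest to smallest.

99, 59, 47 bp

NotI sites (GCGGCCGC) start at positions 98, 145.
NotI cuts after base 2 of each site, so after positions 99, 146.
Linear molecule, 2 cuts → 3 fragments:
  1–99 → 99 bp
  100–146 → 47 bp
  147–205 → 59 bp
Sorted largest to smallest: 99, 59, 47 bp.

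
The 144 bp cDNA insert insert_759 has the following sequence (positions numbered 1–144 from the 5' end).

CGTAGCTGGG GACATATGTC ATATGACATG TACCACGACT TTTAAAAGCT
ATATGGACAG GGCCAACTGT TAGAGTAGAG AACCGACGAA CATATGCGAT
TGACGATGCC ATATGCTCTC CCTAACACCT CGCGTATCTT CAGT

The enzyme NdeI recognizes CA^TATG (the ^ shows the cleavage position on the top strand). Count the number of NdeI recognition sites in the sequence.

4

CATATG occurs starting at positions 13, 20, 91, 110.
NdeI cuts at 4 sites.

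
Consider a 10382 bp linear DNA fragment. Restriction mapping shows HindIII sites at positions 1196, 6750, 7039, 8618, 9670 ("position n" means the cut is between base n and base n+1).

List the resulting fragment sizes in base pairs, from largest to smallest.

Linear molecule, 5 cuts → 6 fragments:
  1196 − 0 = 1196 bp
  6750 − 1196 = 5554 bp
  7039 − 6750 = 289 bp
  8618 − 7039 = 1579 bp
  9670 − 8618 = 1052 bp
  10382 − 9670 = 712 bp
Sorted largest to smallest: 5554, 1579, 1196, 1052, 712, 289 bp.

5554, 1579, 1196, 1052, 712, 289 bp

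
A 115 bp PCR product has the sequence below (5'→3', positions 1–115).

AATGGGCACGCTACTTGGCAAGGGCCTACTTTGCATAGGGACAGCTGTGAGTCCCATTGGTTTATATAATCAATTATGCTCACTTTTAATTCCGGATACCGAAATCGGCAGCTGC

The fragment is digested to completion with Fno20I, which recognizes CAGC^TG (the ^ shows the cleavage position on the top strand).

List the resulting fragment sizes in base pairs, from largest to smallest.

67, 45, 3 bp

Fno20I sites (CAGCTG) start at positions 42, 109.
Fno20I cuts after base 4 of each site, so after positions 45, 112.
Linear molecule, 2 cuts → 3 fragments:
  1–45 → 45 bp
  46–112 → 67 bp
  113–115 → 3 bp
Sorted largest to smallest: 67, 45, 3 bp.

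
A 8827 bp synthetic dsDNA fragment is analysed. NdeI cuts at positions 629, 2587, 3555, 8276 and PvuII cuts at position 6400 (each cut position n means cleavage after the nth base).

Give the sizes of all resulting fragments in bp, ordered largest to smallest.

Combined cut positions (sorted): 629, 2587, 3555, 6400, 8276.
Linear molecule, 5 cuts → 6 fragments:
  629 − 0 = 629 bp
  2587 − 629 = 1958 bp
  3555 − 2587 = 968 bp
  6400 − 3555 = 2845 bp
  8276 − 6400 = 1876 bp
  8827 − 8276 = 551 bp
Sorted largest to smallest: 2845, 1958, 1876, 968, 629, 551 bp.

2845, 1958, 1876, 968, 629, 551 bp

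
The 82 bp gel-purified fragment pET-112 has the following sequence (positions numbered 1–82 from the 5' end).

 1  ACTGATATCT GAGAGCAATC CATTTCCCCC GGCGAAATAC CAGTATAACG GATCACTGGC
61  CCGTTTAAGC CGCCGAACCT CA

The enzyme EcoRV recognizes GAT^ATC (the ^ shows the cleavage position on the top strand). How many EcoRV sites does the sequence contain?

1

GATATC occurs starting at position 4.
EcoRV cuts at 1 site.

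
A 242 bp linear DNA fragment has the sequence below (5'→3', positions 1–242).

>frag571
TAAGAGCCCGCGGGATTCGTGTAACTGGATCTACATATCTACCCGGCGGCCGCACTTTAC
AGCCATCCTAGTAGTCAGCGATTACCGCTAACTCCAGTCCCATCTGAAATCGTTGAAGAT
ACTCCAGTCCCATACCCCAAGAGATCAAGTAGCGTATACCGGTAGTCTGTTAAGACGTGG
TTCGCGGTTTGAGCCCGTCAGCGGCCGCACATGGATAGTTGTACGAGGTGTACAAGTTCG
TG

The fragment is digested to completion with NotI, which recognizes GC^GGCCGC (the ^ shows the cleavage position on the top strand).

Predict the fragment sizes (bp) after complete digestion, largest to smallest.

155, 47, 40 bp

NotI sites (GCGGCCGC) start at positions 46, 201.
NotI cuts after base 2 of each site, so after positions 47, 202.
Linear molecule, 2 cuts → 3 fragments:
  1–47 → 47 bp
  48–202 → 155 bp
  203–242 → 40 bp
Sorted largest to smallest: 155, 47, 40 bp.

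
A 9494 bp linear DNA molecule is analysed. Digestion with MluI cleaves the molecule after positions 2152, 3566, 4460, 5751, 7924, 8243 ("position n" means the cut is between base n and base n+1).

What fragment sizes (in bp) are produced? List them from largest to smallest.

2173, 2152, 1414, 1291, 1251, 894, 319 bp

Linear molecule, 6 cuts → 7 fragments:
  2152 − 0 = 2152 bp
  3566 − 2152 = 1414 bp
  4460 − 3566 = 894 bp
  5751 − 4460 = 1291 bp
  7924 − 5751 = 2173 bp
  8243 − 7924 = 319 bp
  9494 − 8243 = 1251 bp
Sorted largest to smallest: 2173, 2152, 1414, 1291, 1251, 894, 319 bp.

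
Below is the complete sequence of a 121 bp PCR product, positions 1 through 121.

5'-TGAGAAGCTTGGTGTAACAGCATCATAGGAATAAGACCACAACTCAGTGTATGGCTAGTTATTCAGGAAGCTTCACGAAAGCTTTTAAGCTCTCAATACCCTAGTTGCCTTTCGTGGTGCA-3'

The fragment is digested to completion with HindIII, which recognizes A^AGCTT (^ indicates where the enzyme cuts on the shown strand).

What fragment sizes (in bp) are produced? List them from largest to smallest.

HindIII sites (AAGCTT) start at positions 5, 68, 79.
HindIII cuts after the first base of each site, so after positions 5, 68, 79.
Linear molecule, 3 cuts → 4 fragments:
  1–5 → 5 bp
  6–68 → 63 bp
  69–79 → 11 bp
  80–121 → 42 bp
Sorted largest to smallest: 63, 42, 11, 5 bp.

63, 42, 11, 5 bp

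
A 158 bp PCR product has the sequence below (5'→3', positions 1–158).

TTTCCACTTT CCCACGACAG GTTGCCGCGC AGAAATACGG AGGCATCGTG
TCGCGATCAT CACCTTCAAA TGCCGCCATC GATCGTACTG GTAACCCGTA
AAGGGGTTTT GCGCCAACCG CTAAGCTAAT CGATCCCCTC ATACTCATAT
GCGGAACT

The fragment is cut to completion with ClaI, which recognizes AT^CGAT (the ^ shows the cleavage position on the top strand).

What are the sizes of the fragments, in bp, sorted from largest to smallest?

79, 51, 28 bp

ClaI sites (ATCGAT) start at positions 78, 129.
ClaI cuts after base 2 of each site, so after positions 79, 130.
Linear molecule, 2 cuts → 3 fragments:
  1–79 → 79 bp
  80–130 → 51 bp
  131–158 → 28 bp
Sorted largest to smallest: 79, 51, 28 bp.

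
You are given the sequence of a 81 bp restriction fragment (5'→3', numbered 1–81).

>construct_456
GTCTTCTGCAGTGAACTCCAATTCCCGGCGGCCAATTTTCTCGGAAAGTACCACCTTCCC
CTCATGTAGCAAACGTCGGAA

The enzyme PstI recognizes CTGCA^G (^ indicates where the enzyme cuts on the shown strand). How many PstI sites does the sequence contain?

CTGCAG occurs starting at position 6.
PstI cuts at 1 site.

1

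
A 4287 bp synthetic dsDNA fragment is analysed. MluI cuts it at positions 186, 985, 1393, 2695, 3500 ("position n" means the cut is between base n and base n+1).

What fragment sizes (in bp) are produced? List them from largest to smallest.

Linear molecule, 5 cuts → 6 fragments:
  186 − 0 = 186 bp
  985 − 186 = 799 bp
  1393 − 985 = 408 bp
  2695 − 1393 = 1302 bp
  3500 − 2695 = 805 bp
  4287 − 3500 = 787 bp
Sorted largest to smallest: 1302, 805, 799, 787, 408, 186 bp.

1302, 805, 799, 787, 408, 186 bp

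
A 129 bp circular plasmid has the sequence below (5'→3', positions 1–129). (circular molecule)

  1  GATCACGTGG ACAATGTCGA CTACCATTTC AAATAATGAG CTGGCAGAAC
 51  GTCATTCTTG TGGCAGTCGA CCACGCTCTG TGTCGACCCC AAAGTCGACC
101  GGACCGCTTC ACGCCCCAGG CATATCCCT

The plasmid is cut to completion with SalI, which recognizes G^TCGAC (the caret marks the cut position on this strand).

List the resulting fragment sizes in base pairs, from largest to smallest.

SalI sites (GTCGAC) start at positions 16, 66, 82, 94.
SalI cuts after the first base of each site, so after positions 16, 66, 82, 94.
Circular molecule, 4 cuts → 4 fragments:
  17–66 → 50 bp
  67–82 → 16 bp
  83–94 → 12 bp
  95–129 then 1–16 → 35 + 16 = 51 bp
Sorted largest to smallest: 51, 50, 16, 12 bp.

51, 50, 16, 12 bp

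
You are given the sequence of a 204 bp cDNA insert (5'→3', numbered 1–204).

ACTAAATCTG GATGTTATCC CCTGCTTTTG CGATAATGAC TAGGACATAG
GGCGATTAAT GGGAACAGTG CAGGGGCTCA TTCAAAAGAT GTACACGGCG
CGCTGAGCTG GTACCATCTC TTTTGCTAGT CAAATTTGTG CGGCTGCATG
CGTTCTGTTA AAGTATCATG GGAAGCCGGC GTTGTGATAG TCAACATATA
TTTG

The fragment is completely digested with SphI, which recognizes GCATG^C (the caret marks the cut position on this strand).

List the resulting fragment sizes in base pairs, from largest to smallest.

The SphI site (GCATGC) starts at position 146.
SphI cuts after base 5 of each site (before the last base), so after position 150.
Linear molecule, 1 cut → 2 fragments:
  1–150 → 150 bp
  151–204 → 54 bp
Sorted largest to smallest: 150, 54 bp.

150, 54 bp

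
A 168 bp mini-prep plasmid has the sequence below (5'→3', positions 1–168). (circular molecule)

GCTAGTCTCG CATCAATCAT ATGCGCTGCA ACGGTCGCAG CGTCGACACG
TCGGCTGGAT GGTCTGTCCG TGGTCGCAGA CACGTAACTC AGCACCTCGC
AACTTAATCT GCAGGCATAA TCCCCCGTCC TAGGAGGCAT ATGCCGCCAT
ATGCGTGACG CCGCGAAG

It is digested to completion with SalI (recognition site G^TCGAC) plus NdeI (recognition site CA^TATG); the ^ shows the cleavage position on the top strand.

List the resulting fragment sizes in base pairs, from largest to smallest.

The SalI site (GTCGAC) starts at position 42.
SalI cuts after the first base of each site, so after position 42.
NdeI sites (CATATG) start at positions 18, 138, 148.
NdeI cuts after base 2 of each site, so after positions 19, 139, 149.
Combined cut positions: 19, 42, 139, 149.
Circular molecule, 4 cuts → 4 fragments:
  20–42 → 23 bp
  43–139 → 97 bp
  140–149 → 10 bp
  150–168 then 1–19 → 19 + 19 = 38 bp
Sorted largest to smallest: 97, 38, 23, 10 bp.

97, 38, 23, 10 bp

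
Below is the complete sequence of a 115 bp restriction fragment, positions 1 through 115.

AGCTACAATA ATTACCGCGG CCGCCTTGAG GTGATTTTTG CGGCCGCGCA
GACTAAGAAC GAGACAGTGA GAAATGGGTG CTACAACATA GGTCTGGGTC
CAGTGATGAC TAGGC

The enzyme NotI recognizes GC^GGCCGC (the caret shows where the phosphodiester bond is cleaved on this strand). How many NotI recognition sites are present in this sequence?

2

GCGGCCGC occurs starting at positions 17, 40.
NotI cuts at 2 sites.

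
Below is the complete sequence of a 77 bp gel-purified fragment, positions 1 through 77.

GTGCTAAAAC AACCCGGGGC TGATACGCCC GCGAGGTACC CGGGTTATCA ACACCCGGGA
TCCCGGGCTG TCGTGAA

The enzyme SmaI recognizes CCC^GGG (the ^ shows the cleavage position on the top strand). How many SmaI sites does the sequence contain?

4

CCCGGG occurs starting at positions 13, 39, 54, 62.
SmaI cuts at 4 sites.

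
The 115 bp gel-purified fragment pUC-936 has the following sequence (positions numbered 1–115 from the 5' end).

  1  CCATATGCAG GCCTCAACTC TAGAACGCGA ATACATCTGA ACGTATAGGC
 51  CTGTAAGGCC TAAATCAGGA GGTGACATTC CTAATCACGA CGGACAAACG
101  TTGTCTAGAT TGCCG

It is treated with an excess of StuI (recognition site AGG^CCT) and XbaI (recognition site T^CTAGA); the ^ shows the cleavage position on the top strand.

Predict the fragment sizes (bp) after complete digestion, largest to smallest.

StuI sites (AGGCCT) start at positions 9, 47, 56.
StuI cuts after base 3 of each site, so after positions 11, 49, 58.
XbaI sites (TCTAGA) start at positions 19, 104.
XbaI cuts after the first base of each site, so after positions 19, 104.
Combined cut positions: 11, 19, 49, 58, 104.
Linear molecule, 5 cuts → 6 fragments:
  1–11 → 11 bp
  12–19 → 8 bp
  20–49 → 30 bp
  50–58 → 9 bp
  59–104 → 46 bp
  105–115 → 11 bp
Sorted largest to smallest: 46, 30, 11, 11, 9, 8 bp.

46, 30, 11, 11, 9, 8 bp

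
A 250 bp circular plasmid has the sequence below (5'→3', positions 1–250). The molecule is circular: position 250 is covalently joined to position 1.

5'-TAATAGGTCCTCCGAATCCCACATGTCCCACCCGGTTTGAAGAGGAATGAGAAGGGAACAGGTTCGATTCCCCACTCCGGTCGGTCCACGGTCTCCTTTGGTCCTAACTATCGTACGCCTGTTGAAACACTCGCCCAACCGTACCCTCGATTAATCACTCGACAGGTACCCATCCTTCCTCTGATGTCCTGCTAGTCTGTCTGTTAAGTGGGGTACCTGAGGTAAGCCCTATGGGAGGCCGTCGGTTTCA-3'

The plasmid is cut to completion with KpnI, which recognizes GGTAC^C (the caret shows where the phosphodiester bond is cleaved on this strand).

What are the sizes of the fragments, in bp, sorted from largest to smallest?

203, 47 bp

KpnI sites (GGTACC) start at positions 165, 212.
KpnI cuts after base 5 of each site (before the last base), so after positions 169, 216.
Circular molecule, 2 cuts → 2 fragments:
  170–216 → 47 bp
  217–250 then 1–169 → 34 + 169 = 203 bp
Sorted largest to smallest: 203, 47 bp.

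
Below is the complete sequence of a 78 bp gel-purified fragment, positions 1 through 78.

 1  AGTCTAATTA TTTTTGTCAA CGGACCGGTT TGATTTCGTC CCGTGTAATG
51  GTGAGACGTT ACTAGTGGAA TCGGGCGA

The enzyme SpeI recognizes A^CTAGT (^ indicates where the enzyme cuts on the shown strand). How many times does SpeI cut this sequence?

1

ACTAGT occurs starting at position 61.
SpeI cuts at 1 site.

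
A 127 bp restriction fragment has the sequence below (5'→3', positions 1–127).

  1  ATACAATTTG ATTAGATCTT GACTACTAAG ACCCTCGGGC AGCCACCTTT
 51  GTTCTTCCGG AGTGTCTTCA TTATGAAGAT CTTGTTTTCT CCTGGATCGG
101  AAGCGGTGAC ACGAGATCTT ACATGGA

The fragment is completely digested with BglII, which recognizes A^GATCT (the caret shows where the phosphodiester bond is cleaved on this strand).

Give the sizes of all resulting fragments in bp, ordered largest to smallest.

63, 37, 14, 13 bp

BglII sites (AGATCT) start at positions 14, 77, 114.
BglII cuts after the first base of each site, so after positions 14, 77, 114.
Linear molecule, 3 cuts → 4 fragments:
  1–14 → 14 bp
  15–77 → 63 bp
  78–114 → 37 bp
  115–127 → 13 bp
Sorted largest to smallest: 63, 37, 14, 13 bp.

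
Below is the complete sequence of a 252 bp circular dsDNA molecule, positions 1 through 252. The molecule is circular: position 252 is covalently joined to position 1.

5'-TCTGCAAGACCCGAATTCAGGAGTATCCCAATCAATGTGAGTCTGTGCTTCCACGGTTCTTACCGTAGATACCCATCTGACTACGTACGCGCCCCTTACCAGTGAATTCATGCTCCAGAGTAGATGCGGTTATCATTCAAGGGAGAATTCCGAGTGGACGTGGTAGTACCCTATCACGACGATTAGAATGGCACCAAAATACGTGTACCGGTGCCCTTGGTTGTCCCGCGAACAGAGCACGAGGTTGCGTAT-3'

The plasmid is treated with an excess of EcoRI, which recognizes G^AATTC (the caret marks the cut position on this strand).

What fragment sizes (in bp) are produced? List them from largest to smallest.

EcoRI sites (GAATTC) start at positions 13, 104, 145.
EcoRI cuts after the first base of each site, so after positions 13, 104, 145.
Circular molecule, 3 cuts → 3 fragments:
  14–104 → 91 bp
  105–145 → 41 bp
  146–252 then 1–13 → 107 + 13 = 120 bp
Sorted largest to smallest: 120, 91, 41 bp.

120, 91, 41 bp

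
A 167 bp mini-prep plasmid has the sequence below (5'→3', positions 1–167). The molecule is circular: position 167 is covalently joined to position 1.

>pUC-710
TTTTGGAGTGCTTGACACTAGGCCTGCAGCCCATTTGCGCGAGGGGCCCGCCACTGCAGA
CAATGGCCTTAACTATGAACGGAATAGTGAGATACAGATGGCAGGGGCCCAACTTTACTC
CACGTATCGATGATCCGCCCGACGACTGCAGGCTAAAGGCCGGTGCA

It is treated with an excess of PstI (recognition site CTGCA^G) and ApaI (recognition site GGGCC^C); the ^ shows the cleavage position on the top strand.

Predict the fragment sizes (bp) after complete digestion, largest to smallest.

51, 45, 41, 20, 10 bp

PstI sites (CTGCAG) start at positions 24, 54, 146.
PstI cuts after base 5 of each site (before the last base), so after positions 28, 58, 150.
ApaI sites (GGGCCC) start at positions 44, 105.
ApaI cuts after base 5 of each site (before the last base), so after positions 48, 109.
Combined cut positions: 28, 48, 58, 109, 150.
Circular molecule, 5 cuts → 5 fragments:
  29–48 → 20 bp
  49–58 → 10 bp
  59–109 → 51 bp
  110–150 → 41 bp
  151–167 then 1–28 → 17 + 28 = 45 bp
Sorted largest to smallest: 51, 45, 41, 20, 10 bp.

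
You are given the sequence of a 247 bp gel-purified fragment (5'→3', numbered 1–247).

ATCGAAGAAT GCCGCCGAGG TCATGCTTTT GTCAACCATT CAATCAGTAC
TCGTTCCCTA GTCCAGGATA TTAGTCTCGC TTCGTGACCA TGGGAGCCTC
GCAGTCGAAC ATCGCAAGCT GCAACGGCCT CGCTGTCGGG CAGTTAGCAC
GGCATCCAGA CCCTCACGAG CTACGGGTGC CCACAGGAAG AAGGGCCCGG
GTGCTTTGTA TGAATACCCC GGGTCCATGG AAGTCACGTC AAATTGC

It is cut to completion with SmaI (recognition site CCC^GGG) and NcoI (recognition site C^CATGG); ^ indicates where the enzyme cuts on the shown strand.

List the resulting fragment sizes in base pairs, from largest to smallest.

110, 88, 22, 22, 5 bp

SmaI sites (CCCGGG) start at positions 196, 218.
SmaI cuts after base 3 of each site, so after positions 198, 220.
NcoI sites (CCATGG) start at positions 88, 225.
NcoI cuts after the first base of each site, so after positions 88, 225.
Combined cut positions: 88, 198, 220, 225.
Linear molecule, 4 cuts → 5 fragments:
  1–88 → 88 bp
  89–198 → 110 bp
  199–220 → 22 bp
  221–225 → 5 bp
  226–247 → 22 bp
Sorted largest to smallest: 110, 88, 22, 22, 5 bp.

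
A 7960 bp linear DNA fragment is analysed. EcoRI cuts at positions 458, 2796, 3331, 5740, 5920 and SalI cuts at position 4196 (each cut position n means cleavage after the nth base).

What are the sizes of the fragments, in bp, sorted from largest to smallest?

Combined cut positions (sorted): 458, 2796, 3331, 4196, 5740, 5920.
Linear molecule, 6 cuts → 7 fragments:
  458 − 0 = 458 bp
  2796 − 458 = 2338 bp
  3331 − 2796 = 535 bp
  4196 − 3331 = 865 bp
  5740 − 4196 = 1544 bp
  5920 − 5740 = 180 bp
  7960 − 5920 = 2040 bp
Sorted largest to smallest: 2338, 2040, 1544, 865, 535, 458, 180 bp.

2338, 2040, 1544, 865, 535, 458, 180 bp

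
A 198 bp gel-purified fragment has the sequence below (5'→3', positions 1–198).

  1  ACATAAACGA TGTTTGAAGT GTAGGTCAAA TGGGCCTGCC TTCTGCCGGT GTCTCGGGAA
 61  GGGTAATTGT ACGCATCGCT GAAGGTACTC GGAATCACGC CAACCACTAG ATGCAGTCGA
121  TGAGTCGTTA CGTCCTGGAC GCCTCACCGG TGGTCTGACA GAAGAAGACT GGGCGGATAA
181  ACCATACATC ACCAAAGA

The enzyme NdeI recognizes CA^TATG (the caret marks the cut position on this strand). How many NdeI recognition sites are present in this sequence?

No occurrence of CATATG is present in the sequence.
NdeI does not cut: 0 sites.

0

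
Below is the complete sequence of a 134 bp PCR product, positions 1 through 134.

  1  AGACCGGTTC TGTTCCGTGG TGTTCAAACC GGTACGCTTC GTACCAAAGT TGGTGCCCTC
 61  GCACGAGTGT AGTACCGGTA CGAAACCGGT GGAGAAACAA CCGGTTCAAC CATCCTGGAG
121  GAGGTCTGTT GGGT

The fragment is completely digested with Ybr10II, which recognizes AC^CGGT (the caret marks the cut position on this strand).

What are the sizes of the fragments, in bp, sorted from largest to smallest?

Ybr10II sites (ACCGGT) start at positions 3, 28, 74, 85, 100.
Ybr10II cuts after base 2 of each site, so after positions 4, 29, 75, 86, 101.
Linear molecule, 5 cuts → 6 fragments:
  1–4 → 4 bp
  5–29 → 25 bp
  30–75 → 46 bp
  76–86 → 11 bp
  87–101 → 15 bp
  102–134 → 33 bp
Sorted largest to smallest: 46, 33, 25, 15, 11, 4 bp.

46, 33, 25, 15, 11, 4 bp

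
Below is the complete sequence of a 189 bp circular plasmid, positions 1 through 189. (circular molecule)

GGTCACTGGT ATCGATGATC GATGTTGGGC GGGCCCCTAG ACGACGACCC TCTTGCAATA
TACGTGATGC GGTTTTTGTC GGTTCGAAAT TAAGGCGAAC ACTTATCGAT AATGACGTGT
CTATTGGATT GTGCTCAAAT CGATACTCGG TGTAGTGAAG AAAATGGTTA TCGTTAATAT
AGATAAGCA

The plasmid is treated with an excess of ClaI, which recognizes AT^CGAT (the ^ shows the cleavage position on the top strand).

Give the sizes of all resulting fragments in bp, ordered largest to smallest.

ClaI sites (ATCGAT) start at positions 11, 18, 105, 139.
ClaI cuts after base 2 of each site, so after positions 12, 19, 106, 140.
Circular molecule, 4 cuts → 4 fragments:
  13–19 → 7 bp
  20–106 → 87 bp
  107–140 → 34 bp
  141–189 then 1–12 → 49 + 12 = 61 bp
Sorted largest to smallest: 87, 61, 34, 7 bp.

87, 61, 34, 7 bp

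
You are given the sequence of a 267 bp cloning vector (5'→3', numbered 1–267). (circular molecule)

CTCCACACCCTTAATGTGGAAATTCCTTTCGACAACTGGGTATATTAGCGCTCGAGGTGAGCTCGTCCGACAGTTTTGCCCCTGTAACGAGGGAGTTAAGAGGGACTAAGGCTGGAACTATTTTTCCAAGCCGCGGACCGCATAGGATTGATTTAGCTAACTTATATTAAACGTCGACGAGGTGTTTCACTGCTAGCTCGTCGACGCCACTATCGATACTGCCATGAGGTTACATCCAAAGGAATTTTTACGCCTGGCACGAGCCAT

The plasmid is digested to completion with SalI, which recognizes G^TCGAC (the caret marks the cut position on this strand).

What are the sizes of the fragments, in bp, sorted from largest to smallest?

240, 27 bp

SalI sites (GTCGAC) start at positions 173, 200.
SalI cuts after the first base of each site, so after positions 173, 200.
Circular molecule, 2 cuts → 2 fragments:
  174–200 → 27 bp
  201–267 then 1–173 → 67 + 173 = 240 bp
Sorted largest to smallest: 240, 27 bp.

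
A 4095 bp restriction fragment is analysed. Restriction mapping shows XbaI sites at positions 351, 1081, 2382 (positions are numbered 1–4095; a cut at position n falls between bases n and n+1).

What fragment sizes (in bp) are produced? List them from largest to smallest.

Linear molecule, 3 cuts → 4 fragments:
  351 − 0 = 351 bp
  1081 − 351 = 730 bp
  2382 − 1081 = 1301 bp
  4095 − 2382 = 1713 bp
Sorted largest to smallest: 1713, 1301, 730, 351 bp.

1713, 1301, 730, 351 bp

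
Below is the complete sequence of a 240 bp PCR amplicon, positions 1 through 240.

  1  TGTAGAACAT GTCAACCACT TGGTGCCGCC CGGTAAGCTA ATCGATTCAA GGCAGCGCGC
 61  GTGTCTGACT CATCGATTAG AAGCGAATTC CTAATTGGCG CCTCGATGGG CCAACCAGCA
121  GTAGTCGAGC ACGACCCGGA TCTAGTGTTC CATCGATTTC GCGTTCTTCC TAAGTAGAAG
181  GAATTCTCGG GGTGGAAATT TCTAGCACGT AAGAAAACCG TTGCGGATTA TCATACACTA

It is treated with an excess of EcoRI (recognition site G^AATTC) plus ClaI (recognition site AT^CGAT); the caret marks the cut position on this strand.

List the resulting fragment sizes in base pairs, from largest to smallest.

68, 59, 42, 31, 28, 12 bp

EcoRI sites (GAATTC) start at positions 85, 181.
EcoRI cuts after the first base of each site, so after positions 85, 181.
ClaI sites (ATCGAT) start at positions 41, 72, 152.
ClaI cuts after base 2 of each site, so after positions 42, 73, 153.
Combined cut positions: 42, 73, 85, 153, 181.
Linear molecule, 5 cuts → 6 fragments:
  1–42 → 42 bp
  43–73 → 31 bp
  74–85 → 12 bp
  86–153 → 68 bp
  154–181 → 28 bp
  182–240 → 59 bp
Sorted largest to smallest: 68, 59, 42, 31, 28, 12 bp.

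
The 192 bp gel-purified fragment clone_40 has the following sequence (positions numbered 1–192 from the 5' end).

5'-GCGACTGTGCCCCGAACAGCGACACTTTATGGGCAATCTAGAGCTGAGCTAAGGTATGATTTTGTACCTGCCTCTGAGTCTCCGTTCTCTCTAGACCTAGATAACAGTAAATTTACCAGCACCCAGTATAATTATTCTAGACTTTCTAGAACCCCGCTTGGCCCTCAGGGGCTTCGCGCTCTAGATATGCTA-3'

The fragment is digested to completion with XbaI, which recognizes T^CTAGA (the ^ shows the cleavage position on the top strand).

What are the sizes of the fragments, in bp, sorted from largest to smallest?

53, 46, 37, 35, 12, 9 bp

XbaI sites (TCTAGA) start at positions 37, 90, 136, 145, 180.
XbaI cuts after the first base of each site, so after positions 37, 90, 136, 145, 180.
Linear molecule, 5 cuts → 6 fragments:
  1–37 → 37 bp
  38–90 → 53 bp
  91–136 → 46 bp
  137–145 → 9 bp
  146–180 → 35 bp
  181–192 → 12 bp
Sorted largest to smallest: 53, 46, 37, 35, 12, 9 bp.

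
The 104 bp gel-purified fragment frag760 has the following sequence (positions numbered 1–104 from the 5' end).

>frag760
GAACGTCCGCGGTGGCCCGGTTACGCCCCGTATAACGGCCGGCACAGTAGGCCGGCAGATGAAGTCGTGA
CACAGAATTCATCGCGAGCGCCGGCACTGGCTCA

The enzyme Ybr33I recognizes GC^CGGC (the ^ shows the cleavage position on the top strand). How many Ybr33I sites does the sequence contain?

3

GCCGGC occurs starting at positions 38, 51, 90.
Ybr33I cuts at 3 sites.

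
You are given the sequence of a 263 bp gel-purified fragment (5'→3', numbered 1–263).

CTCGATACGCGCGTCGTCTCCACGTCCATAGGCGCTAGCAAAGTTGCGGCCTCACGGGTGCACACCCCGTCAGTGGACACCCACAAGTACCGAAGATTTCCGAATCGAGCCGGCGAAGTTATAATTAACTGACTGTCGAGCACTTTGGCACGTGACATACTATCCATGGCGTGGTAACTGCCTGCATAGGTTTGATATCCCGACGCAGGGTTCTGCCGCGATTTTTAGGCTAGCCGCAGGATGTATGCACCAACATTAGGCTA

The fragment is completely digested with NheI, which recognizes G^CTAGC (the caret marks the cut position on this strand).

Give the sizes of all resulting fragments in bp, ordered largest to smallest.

NheI sites (GCTAGC) start at positions 34, 229.
NheI cuts after the first base of each site, so after positions 34, 229.
Linear molecule, 2 cuts → 3 fragments:
  1–34 → 34 bp
  35–229 → 195 bp
  230–263 → 34 bp
Sorted largest to smallest: 195, 34, 34 bp.

195, 34, 34 bp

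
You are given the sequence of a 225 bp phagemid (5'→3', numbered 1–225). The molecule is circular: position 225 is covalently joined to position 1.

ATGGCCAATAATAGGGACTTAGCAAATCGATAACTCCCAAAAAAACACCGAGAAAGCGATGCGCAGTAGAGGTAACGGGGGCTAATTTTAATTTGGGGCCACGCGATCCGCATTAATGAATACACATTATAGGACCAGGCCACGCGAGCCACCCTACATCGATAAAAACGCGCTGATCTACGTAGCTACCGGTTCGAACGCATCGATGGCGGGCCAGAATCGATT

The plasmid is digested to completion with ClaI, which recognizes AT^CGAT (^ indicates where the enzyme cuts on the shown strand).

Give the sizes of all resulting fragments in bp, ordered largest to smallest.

ClaI sites (ATCGAT) start at positions 26, 158, 202, 219.
ClaI cuts after base 2 of each site, so after positions 27, 159, 203, 220.
Circular molecule, 4 cuts → 4 fragments:
  28–159 → 132 bp
  160–203 → 44 bp
  204–220 → 17 bp
  221–225 then 1–27 → 5 + 27 = 32 bp
Sorted largest to smallest: 132, 44, 32, 17 bp.

132, 44, 32, 17 bp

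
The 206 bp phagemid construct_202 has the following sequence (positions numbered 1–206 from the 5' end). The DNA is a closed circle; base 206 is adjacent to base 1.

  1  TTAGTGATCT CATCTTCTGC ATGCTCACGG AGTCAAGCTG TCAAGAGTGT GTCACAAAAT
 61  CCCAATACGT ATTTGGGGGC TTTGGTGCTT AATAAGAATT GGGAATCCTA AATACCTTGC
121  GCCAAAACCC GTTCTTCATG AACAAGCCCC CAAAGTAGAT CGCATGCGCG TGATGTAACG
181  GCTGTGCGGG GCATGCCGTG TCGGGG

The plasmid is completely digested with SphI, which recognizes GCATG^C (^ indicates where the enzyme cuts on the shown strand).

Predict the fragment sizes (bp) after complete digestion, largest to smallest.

SphI sites (GCATGC) start at positions 19, 162, 191.
SphI cuts after base 5 of each site (before the last base), so after positions 23, 166, 195.
Circular molecule, 3 cuts → 3 fragments:
  24–166 → 143 bp
  167–195 → 29 bp
  196–206 then 1–23 → 11 + 23 = 34 bp
Sorted largest to smallest: 143, 34, 29 bp.

143, 34, 29 bp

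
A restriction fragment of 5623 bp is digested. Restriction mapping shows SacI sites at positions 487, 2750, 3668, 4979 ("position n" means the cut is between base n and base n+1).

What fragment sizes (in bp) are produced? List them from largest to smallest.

Linear molecule, 4 cuts → 5 fragments:
  487 − 0 = 487 bp
  2750 − 487 = 2263 bp
  3668 − 2750 = 918 bp
  4979 − 3668 = 1311 bp
  5623 − 4979 = 644 bp
Sorted largest to smallest: 2263, 1311, 918, 644, 487 bp.

2263, 1311, 918, 644, 487 bp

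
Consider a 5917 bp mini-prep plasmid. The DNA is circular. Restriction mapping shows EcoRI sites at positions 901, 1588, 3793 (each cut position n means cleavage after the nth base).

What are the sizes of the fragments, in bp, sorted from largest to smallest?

Circular molecule, 3 cuts → 3 fragments:
  1588 − 901 = 687 bp
  3793 − 1588 = 2205 bp
  wrap: 5917 − 3793 + 901 = 3025 bp
Sorted largest to smallest: 3025, 2205, 687 bp.

3025, 2205, 687 bp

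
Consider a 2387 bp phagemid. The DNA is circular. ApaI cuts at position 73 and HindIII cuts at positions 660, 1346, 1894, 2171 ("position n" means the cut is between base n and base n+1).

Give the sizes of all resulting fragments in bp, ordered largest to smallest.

686, 587, 548, 289, 277 bp

Combined cut positions (sorted): 73, 660, 1346, 1894, 2171.
Circular molecule, 5 cuts → 5 fragments:
  660 − 73 = 587 bp
  1346 − 660 = 686 bp
  1894 − 1346 = 548 bp
  2171 − 1894 = 277 bp
  wrap: 2387 − 2171 + 73 = 289 bp
Sorted largest to smallest: 686, 587, 548, 289, 277 bp.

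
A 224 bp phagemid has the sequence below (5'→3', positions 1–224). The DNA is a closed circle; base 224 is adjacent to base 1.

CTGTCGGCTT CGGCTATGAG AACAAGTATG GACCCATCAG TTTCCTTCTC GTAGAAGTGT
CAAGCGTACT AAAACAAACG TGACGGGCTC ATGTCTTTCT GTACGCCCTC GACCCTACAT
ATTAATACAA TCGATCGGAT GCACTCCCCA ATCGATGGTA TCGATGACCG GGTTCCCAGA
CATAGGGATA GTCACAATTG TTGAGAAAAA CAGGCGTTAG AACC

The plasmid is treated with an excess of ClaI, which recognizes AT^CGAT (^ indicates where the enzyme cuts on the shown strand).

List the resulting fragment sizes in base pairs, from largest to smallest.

194, 21, 9 bp

ClaI sites (ATCGAT) start at positions 130, 151, 160.
ClaI cuts after base 2 of each site, so after positions 131, 152, 161.
Circular molecule, 3 cuts → 3 fragments:
  132–152 → 21 bp
  153–161 → 9 bp
  162–224 then 1–131 → 63 + 131 = 194 bp
Sorted largest to smallest: 194, 21, 9 bp.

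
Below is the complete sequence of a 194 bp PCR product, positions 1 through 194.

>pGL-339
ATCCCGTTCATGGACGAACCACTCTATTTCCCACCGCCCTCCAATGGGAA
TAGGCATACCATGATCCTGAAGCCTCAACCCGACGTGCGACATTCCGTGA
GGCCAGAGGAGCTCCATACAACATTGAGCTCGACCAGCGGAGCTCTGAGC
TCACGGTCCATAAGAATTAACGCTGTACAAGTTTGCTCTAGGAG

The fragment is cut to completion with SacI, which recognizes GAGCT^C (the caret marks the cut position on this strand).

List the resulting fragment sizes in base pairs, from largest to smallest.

113, 43, 17, 14, 7 bp

SacI sites (GAGCTC) start at positions 109, 126, 140, 147.
SacI cuts after base 5 of each site (before the last base), so after positions 113, 130, 144, 151.
Linear molecule, 4 cuts → 5 fragments:
  1–113 → 113 bp
  114–130 → 17 bp
  131–144 → 14 bp
  145–151 → 7 bp
  152–194 → 43 bp
Sorted largest to smallest: 113, 43, 17, 14, 7 bp.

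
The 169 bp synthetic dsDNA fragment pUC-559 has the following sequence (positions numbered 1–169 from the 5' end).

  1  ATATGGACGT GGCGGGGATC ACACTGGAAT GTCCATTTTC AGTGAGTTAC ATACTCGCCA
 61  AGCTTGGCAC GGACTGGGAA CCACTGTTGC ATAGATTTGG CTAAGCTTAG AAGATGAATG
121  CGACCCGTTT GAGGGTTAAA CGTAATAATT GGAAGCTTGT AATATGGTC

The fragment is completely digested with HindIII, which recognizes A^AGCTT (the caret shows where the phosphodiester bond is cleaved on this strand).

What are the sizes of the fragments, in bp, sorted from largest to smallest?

60, 50, 43, 16 bp

HindIII sites (AAGCTT) start at positions 60, 103, 153.
HindIII cuts after the first base of each site, so after positions 60, 103, 153.
Linear molecule, 3 cuts → 4 fragments:
  1–60 → 60 bp
  61–103 → 43 bp
  104–153 → 50 bp
  154–169 → 16 bp
Sorted largest to smallest: 60, 50, 43, 16 bp.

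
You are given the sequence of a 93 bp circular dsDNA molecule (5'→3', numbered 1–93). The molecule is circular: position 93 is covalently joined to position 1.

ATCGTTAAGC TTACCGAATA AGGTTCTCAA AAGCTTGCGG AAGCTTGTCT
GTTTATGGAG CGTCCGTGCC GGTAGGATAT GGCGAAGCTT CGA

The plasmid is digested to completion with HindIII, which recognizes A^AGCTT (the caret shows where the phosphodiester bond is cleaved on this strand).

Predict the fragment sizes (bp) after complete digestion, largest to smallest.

44, 24, 15, 10 bp

HindIII sites (AAGCTT) start at positions 7, 31, 41, 85.
HindIII cuts after the first base of each site, so after positions 7, 31, 41, 85.
Circular molecule, 4 cuts → 4 fragments:
  8–31 → 24 bp
  32–41 → 10 bp
  42–85 → 44 bp
  86–93 then 1–7 → 8 + 7 = 15 bp
Sorted largest to smallest: 44, 24, 15, 10 bp.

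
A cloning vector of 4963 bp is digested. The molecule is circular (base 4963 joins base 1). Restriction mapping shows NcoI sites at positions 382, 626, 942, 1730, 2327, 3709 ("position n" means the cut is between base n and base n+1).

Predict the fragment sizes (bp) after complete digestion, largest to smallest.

Circular molecule, 6 cuts → 6 fragments:
  626 − 382 = 244 bp
  942 − 626 = 316 bp
  1730 − 942 = 788 bp
  2327 − 1730 = 597 bp
  3709 − 2327 = 1382 bp
  wrap: 4963 − 3709 + 382 = 1636 bp
Sorted largest to smallest: 1636, 1382, 788, 597, 316, 244 bp.

1636, 1382, 788, 597, 316, 244 bp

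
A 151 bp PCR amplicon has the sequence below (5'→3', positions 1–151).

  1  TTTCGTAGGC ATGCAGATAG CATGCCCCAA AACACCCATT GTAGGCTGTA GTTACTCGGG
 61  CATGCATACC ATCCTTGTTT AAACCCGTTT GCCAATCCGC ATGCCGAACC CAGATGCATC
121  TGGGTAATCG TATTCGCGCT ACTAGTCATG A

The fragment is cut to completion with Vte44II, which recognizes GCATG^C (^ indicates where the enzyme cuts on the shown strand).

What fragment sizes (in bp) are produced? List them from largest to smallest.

Vte44II sites (GCATGC) start at positions 9, 20, 60, 99.
Vte44II cuts after base 5 of each site (before the last base), so after positions 13, 24, 64, 103.
Linear molecule, 4 cuts → 5 fragments:
  1–13 → 13 bp
  14–24 → 11 bp
  25–64 → 40 bp
  65–103 → 39 bp
  104–151 → 48 bp
Sorted largest to smallest: 48, 40, 39, 13, 11 bp.

48, 40, 39, 13, 11 bp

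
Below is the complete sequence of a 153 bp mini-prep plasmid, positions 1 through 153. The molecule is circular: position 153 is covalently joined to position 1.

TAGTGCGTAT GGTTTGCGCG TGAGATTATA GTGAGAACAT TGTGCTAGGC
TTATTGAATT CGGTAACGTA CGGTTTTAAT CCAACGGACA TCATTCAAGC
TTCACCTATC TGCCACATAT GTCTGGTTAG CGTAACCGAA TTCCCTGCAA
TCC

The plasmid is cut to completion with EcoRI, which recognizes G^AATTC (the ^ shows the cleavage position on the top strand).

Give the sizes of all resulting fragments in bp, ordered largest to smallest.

82, 71 bp

EcoRI sites (GAATTC) start at positions 56, 138.
EcoRI cuts after the first base of each site, so after positions 56, 138.
Circular molecule, 2 cuts → 2 fragments:
  57–138 → 82 bp
  139–153 then 1–56 → 15 + 56 = 71 bp
Sorted largest to smallest: 82, 71 bp.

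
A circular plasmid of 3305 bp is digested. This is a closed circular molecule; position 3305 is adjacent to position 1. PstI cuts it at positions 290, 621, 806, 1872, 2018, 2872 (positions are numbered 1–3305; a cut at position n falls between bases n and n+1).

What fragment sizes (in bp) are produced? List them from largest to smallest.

Circular molecule, 6 cuts → 6 fragments:
  621 − 290 = 331 bp
  806 − 621 = 185 bp
  1872 − 806 = 1066 bp
  2018 − 1872 = 146 bp
  2872 − 2018 = 854 bp
  wrap: 3305 − 2872 + 290 = 723 bp
Sorted largest to smallest: 1066, 854, 723, 331, 185, 146 bp.

1066, 854, 723, 331, 185, 146 bp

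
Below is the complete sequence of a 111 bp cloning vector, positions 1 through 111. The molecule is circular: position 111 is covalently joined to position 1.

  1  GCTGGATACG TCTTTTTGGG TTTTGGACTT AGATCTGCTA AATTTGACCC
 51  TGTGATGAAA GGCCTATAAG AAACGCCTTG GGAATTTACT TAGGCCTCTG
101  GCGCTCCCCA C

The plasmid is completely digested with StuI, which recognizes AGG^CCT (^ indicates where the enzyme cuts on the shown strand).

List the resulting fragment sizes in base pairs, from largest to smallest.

StuI sites (AGGCCT) start at positions 60, 92.
StuI cuts after base 3 of each site, so after positions 62, 94.
Circular molecule, 2 cuts → 2 fragments:
  63–94 → 32 bp
  95–111 then 1–62 → 17 + 62 = 79 bp
Sorted largest to smallest: 79, 32 bp.

79, 32 bp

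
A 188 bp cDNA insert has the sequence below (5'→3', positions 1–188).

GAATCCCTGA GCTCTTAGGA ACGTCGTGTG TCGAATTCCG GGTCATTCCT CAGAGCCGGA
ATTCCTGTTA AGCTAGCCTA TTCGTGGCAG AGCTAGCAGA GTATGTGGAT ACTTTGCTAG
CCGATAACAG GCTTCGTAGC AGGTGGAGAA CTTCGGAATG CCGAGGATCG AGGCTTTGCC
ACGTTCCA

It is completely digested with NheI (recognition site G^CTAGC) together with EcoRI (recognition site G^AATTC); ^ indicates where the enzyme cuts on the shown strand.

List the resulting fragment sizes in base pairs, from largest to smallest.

NheI sites (GCTAGC) start at positions 72, 92, 116.
NheI cuts after the first base of each site, so after positions 72, 92, 116.
EcoRI sites (GAATTC) start at positions 33, 59.
EcoRI cuts after the first base of each site, so after positions 33, 59.
Combined cut positions: 33, 59, 72, 92, 116.
Linear molecule, 5 cuts → 6 fragments:
  1–33 → 33 bp
  34–59 → 26 bp
  60–72 → 13 bp
  73–92 → 20 bp
  93–116 → 24 bp
  117–188 → 72 bp
Sorted largest to smallest: 72, 33, 26, 24, 20, 13 bp.

72, 33, 26, 24, 20, 13 bp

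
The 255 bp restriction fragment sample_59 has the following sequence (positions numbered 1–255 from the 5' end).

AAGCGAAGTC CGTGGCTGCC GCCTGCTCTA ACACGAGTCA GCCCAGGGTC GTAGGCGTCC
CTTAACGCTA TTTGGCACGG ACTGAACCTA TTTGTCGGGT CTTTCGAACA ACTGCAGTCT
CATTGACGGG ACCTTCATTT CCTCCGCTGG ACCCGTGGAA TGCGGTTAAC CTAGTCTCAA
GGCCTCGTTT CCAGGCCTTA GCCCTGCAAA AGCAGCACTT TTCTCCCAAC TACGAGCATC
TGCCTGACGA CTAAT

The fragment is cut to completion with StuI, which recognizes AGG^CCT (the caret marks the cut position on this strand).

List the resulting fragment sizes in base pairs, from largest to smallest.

182, 60, 13 bp

StuI sites (AGGCCT) start at positions 180, 193.
StuI cuts after base 3 of each site, so after positions 182, 195.
Linear molecule, 2 cuts → 3 fragments:
  1–182 → 182 bp
  183–195 → 13 bp
  196–255 → 60 bp
Sorted largest to smallest: 182, 60, 13 bp.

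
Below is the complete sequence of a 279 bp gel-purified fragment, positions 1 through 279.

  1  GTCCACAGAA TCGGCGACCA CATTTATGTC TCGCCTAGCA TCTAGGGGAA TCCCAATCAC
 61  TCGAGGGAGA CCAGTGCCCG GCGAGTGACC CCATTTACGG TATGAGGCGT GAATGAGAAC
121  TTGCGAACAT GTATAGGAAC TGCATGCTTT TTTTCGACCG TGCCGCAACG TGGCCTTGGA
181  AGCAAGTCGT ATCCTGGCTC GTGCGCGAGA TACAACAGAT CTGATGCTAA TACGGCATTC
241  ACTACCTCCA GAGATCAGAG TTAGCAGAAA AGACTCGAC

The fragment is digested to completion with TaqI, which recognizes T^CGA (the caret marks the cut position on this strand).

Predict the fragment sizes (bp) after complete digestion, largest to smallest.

121, 93, 61, 4 bp

TaqI sites (TCGA) start at positions 61, 154, 275.
TaqI cuts after the first base of each site, so after positions 61, 154, 275.
Linear molecule, 3 cuts → 4 fragments:
  1–61 → 61 bp
  62–154 → 93 bp
  155–275 → 121 bp
  276–279 → 4 bp
Sorted largest to smallest: 121, 93, 61, 4 bp.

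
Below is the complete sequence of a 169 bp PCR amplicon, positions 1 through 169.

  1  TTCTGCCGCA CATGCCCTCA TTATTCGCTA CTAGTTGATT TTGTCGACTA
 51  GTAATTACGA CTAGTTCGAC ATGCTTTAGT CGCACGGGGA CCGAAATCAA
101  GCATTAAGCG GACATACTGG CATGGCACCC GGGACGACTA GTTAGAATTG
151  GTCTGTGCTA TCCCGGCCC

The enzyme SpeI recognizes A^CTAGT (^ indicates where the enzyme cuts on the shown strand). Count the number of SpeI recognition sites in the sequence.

4

ACTAGT occurs starting at positions 30, 47, 60, 137.
SpeI cuts at 4 sites.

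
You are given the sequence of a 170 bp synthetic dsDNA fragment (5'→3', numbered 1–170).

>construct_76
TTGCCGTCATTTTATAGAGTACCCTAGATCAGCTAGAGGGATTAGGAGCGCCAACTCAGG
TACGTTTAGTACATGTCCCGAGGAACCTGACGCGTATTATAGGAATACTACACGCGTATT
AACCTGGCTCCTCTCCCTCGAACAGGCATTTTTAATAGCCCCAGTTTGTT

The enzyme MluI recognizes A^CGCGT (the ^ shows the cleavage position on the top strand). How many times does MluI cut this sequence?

2

ACGCGT occurs starting at positions 90, 112.
MluI cuts at 2 sites.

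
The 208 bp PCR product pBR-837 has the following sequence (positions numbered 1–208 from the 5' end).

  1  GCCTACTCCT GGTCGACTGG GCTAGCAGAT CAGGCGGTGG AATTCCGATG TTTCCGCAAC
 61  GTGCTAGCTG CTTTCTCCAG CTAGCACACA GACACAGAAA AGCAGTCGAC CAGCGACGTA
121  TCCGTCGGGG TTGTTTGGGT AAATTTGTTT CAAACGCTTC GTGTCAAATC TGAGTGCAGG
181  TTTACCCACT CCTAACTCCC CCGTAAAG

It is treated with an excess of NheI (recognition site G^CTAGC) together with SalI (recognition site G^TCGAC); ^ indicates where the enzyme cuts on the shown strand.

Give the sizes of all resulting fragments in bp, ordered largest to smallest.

NheI sites (GCTAGC) start at positions 21, 63, 80.
NheI cuts after the first base of each site, so after positions 21, 63, 80.
SalI sites (GTCGAC) start at positions 12, 105.
SalI cuts after the first base of each site, so after positions 12, 105.
Combined cut positions: 12, 21, 63, 80, 105.
Linear molecule, 5 cuts → 6 fragments:
  1–12 → 12 bp
  13–21 → 9 bp
  22–63 → 42 bp
  64–80 → 17 bp
  81–105 → 25 bp
  106–208 → 103 bp
Sorted largest to smallest: 103, 42, 25, 17, 12, 9 bp.

103, 42, 25, 17, 12, 9 bp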